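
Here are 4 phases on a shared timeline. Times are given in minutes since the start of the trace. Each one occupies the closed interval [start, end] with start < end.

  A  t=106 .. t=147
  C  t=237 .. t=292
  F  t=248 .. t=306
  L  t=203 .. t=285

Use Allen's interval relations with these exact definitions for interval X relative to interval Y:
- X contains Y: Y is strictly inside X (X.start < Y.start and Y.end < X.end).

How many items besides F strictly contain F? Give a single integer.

Target F = [t=248, t=306].
A [t=106, t=147] → before → no.
C [t=237, t=292] → overlaps → no.
L [t=203, t=285] → overlaps → no.
Total: 0.

0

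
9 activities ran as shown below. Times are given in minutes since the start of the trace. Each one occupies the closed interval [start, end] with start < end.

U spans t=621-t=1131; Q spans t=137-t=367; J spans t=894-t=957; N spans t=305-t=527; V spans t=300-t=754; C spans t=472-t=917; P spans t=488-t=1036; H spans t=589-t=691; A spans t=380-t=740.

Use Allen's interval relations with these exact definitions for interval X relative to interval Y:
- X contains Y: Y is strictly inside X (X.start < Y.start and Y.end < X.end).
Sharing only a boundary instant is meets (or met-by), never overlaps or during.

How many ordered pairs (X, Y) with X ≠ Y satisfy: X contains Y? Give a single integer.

Checking all 72 ordered pairs for relation 'contains'; matching pairs in alphabetical order:
(A, H): A contains H ✓
(C, H): C contains H ✓
(P, H): P contains H ✓
(P, J): P contains J ✓
(U, J): U contains J ✓
(V, A): V contains A ✓
(V, H): V contains H ✓
(V, N): V contains N ✓
Count: 8.

8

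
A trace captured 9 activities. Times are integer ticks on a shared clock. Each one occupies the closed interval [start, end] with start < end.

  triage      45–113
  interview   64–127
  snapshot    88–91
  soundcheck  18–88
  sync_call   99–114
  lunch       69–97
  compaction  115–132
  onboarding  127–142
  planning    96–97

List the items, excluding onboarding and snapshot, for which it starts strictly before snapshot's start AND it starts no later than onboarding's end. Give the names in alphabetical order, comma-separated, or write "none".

Conditions: its start is strictly before snapshot's start (X.start < 88) AND its start is no later than onboarding's end (X.start <= 142).
compaction: start 115 < 88? ✗; start 115 <= 142? ✓ → no.
interview: start 64 < 88? ✓; start 64 <= 142? ✓ → yes.
lunch: start 69 < 88? ✓; start 69 <= 142? ✓ → yes.
planning: start 96 < 88? ✗; start 96 <= 142? ✓ → no.
soundcheck: start 18 < 88? ✓; start 18 <= 142? ✓ → yes.
sync_call: start 99 < 88? ✗; start 99 <= 142? ✓ → no.
triage: start 45 < 88? ✓; start 45 <= 142? ✓ → yes.
Result: interview, lunch, soundcheck, triage.

interview, lunch, soundcheck, triage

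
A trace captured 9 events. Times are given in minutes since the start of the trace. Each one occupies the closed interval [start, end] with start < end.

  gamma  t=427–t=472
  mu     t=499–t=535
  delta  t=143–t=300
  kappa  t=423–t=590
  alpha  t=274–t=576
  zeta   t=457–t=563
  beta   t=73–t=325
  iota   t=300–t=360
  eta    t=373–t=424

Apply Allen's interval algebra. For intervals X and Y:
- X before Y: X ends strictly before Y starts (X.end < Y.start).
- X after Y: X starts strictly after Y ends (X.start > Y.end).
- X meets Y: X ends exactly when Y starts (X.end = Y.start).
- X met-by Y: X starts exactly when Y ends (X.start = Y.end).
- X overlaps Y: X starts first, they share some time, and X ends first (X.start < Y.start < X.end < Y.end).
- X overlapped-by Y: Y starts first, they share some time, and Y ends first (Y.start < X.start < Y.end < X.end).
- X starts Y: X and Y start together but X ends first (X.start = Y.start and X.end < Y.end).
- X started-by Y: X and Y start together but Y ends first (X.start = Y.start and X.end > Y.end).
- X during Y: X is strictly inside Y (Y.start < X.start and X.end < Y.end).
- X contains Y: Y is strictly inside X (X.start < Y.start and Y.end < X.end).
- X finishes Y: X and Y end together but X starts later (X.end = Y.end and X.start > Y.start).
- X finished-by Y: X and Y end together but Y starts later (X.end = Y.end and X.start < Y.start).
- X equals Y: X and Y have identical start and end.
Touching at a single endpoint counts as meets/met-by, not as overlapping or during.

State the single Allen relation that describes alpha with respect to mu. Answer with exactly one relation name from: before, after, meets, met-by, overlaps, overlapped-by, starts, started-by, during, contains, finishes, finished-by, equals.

alpha = [t=274, t=576]; mu = [t=499, t=535].
Compare endpoints: alpha.start < mu.start, alpha.start < mu.end, alpha.end > mu.start, alpha.end > mu.end.
That pattern is 'contains'.

contains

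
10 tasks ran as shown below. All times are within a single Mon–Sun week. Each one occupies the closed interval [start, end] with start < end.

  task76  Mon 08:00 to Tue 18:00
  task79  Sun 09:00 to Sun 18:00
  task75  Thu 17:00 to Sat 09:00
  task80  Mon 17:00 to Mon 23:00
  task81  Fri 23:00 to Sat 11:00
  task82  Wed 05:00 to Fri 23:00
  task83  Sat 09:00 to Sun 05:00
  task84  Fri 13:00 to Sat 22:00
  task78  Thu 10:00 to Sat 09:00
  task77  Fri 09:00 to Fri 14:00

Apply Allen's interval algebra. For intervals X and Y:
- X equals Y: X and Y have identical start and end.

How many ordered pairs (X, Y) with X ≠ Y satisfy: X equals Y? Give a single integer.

Checking all 90 ordered pairs for relation 'equals'; matching pairs in alphabetical order:
No pair satisfies it.
Count: 0.

0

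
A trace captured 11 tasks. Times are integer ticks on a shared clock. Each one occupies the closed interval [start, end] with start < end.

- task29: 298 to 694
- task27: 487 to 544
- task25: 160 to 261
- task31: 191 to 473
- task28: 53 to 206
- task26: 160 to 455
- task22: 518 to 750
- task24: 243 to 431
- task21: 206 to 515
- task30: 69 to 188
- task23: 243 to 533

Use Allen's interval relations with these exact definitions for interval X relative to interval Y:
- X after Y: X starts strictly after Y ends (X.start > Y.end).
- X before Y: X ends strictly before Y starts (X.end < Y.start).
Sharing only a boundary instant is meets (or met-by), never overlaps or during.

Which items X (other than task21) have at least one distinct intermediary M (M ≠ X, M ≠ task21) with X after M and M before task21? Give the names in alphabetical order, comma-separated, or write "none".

Target task21 = [206, 515].
Intermediaries M with M before task21: task30.
Via task30 — items with X after task30: task22, task23, task24, task27, task29, task31.
Union: task22, task23, task24, task27, task29, task31.

task22, task23, task24, task27, task29, task31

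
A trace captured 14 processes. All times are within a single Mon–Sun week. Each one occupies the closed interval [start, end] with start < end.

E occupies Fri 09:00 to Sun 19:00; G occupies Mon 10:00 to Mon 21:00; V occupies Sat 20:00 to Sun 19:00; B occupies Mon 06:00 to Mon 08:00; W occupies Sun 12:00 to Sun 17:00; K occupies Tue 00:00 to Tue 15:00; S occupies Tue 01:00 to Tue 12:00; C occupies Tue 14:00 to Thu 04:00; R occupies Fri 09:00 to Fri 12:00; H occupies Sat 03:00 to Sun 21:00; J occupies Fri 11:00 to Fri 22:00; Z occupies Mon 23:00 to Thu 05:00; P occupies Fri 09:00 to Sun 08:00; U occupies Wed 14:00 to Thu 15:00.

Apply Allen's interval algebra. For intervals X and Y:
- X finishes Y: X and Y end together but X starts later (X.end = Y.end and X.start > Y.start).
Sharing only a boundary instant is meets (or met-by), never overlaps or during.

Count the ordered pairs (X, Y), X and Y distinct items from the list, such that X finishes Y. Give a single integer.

1

Checking all 182 ordered pairs for relation 'finishes'; matching pairs in alphabetical order:
(V, E): V finishes E ✓
Count: 1.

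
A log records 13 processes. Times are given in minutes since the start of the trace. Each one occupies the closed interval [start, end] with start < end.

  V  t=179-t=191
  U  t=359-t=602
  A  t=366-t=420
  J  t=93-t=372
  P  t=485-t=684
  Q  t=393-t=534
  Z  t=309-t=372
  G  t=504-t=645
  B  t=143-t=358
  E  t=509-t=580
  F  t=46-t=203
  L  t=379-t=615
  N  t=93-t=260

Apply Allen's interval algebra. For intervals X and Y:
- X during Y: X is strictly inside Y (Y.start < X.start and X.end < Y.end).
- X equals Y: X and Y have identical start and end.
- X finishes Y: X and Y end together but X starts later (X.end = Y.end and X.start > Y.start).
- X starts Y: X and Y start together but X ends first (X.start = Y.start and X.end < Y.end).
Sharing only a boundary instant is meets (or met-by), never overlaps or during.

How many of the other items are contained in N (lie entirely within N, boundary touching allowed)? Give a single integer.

1

Target N = [t=93, t=260].
A [t=366, t=420] → after → no.
B [t=143, t=358] → overlapped-by → no.
E [t=509, t=580] → after → no.
F [t=46, t=203] → overlaps → no.
G [t=504, t=645] → after → no.
J [t=93, t=372] → started-by → no.
L [t=379, t=615] → after → no.
P [t=485, t=684] → after → no.
Q [t=393, t=534] → after → no.
U [t=359, t=602] → after → no.
V [t=179, t=191] → during → counts.
Z [t=309, t=372] → after → no.
Total: 1.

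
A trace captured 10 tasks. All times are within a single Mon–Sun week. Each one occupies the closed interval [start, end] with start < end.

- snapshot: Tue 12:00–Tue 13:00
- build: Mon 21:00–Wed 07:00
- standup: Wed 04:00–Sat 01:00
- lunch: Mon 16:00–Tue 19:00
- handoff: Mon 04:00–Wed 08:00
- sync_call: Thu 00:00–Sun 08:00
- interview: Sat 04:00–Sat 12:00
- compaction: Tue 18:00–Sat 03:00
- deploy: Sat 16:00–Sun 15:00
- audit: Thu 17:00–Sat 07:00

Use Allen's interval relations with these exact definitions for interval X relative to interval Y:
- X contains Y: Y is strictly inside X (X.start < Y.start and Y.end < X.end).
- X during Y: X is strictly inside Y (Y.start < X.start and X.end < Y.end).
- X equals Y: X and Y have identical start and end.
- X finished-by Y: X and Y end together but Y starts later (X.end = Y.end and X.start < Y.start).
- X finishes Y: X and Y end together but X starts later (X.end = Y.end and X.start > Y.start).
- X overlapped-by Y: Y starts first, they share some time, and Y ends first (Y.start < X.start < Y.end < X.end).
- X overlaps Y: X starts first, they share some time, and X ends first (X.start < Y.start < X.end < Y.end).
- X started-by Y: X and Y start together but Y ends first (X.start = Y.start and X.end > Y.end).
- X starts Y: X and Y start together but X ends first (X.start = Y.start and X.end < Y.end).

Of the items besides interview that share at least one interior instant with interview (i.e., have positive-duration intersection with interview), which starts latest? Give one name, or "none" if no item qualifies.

Target interview = [Sat 04:00, Sat 12:00].
audit [Thu 17:00, Sat 07:00] → overlaps → candidate.
build [Mon 21:00, Wed 07:00] → before → excluded.
compaction [Tue 18:00, Sat 03:00] → before → excluded.
deploy [Sat 16:00, Sun 15:00] → after → excluded.
handoff [Mon 04:00, Wed 08:00] → before → excluded.
lunch [Mon 16:00, Tue 19:00] → before → excluded.
snapshot [Tue 12:00, Tue 13:00] → before → excluded.
standup [Wed 04:00, Sat 01:00] → before → excluded.
sync_call [Thu 00:00, Sun 08:00] → contains → candidate.
Among candidates, latest start is Thu 17:00 → audit.

audit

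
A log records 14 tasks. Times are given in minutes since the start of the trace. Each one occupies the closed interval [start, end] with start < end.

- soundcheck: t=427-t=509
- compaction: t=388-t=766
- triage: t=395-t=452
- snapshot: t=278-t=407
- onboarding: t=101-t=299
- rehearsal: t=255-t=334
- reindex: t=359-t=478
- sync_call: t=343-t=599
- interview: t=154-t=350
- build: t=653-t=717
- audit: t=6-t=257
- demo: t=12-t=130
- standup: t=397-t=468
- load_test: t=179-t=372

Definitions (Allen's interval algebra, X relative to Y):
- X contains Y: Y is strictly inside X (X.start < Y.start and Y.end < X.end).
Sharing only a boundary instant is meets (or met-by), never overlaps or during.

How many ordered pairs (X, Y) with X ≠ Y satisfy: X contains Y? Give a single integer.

13

Checking all 182 ordered pairs for relation 'contains'; matching pairs in alphabetical order:
(audit, demo): audit contains demo ✓
(compaction, build): compaction contains build ✓
(compaction, soundcheck): compaction contains soundcheck ✓
(compaction, standup): compaction contains standup ✓
(compaction, triage): compaction contains triage ✓
(interview, rehearsal): interview contains rehearsal ✓
(load_test, rehearsal): load_test contains rehearsal ✓
(reindex, standup): reindex contains standup ✓
(reindex, triage): reindex contains triage ✓
(sync_call, reindex): sync_call contains reindex ✓
(sync_call, soundcheck): sync_call contains soundcheck ✓
(sync_call, standup): sync_call contains standup ✓
(sync_call, triage): sync_call contains triage ✓
Count: 13.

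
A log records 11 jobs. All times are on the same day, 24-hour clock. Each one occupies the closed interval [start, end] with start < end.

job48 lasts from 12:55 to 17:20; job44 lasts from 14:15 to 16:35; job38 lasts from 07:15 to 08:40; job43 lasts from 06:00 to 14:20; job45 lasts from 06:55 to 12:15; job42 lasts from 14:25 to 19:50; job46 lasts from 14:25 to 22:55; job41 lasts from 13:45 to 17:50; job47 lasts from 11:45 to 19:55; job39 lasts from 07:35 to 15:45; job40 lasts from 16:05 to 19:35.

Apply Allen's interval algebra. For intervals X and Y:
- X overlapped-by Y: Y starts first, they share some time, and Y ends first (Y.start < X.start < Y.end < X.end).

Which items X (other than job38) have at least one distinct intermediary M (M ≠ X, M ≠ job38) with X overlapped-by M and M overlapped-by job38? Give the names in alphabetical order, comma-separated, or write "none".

job41, job42, job44, job46, job47, job48

Target job38 = [07:15, 08:40].
Intermediaries M with M overlapped-by job38: job39.
Via job39 — items with X overlapped-by job39: job41, job42, job44, job46, job47, job48.
Union: job41, job42, job44, job46, job47, job48.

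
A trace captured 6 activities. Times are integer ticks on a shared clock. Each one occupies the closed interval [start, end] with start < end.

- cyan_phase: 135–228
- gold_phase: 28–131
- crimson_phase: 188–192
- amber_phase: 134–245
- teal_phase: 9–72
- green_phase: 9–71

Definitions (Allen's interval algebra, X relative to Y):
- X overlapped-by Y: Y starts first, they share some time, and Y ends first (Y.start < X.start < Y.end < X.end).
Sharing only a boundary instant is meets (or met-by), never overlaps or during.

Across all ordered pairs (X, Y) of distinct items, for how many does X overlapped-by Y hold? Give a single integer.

2

Checking all 30 ordered pairs for relation 'overlapped-by'; matching pairs in alphabetical order:
(gold_phase, green_phase): gold_phase overlapped-by green_phase ✓
(gold_phase, teal_phase): gold_phase overlapped-by teal_phase ✓
Count: 2.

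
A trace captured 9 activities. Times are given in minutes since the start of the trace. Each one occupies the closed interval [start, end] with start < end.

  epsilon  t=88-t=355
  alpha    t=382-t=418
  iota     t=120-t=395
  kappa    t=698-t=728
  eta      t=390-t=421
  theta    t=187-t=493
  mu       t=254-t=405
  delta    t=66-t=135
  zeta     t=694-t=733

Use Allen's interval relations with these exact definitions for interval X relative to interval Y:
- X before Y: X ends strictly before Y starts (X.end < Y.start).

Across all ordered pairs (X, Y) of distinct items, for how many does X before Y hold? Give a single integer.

20

Checking all 72 ordered pairs for relation 'before'; matching pairs in alphabetical order:
(alpha, kappa): alpha before kappa ✓
(alpha, zeta): alpha before zeta ✓
(delta, alpha): delta before alpha ✓
(delta, eta): delta before eta ✓
(delta, kappa): delta before kappa ✓
(delta, mu): delta before mu ✓
(delta, theta): delta before theta ✓
(delta, zeta): delta before zeta ✓
(epsilon, alpha): epsilon before alpha ✓
(epsilon, eta): epsilon before eta ✓
(epsilon, kappa): epsilon before kappa ✓
(epsilon, zeta): epsilon before zeta ✓
(eta, kappa): eta before kappa ✓
(eta, zeta): eta before zeta ✓
(iota, kappa): iota before kappa ✓
(iota, zeta): iota before zeta ✓
(mu, kappa): mu before kappa ✓
(mu, zeta): mu before zeta ✓
(theta, kappa): theta before kappa ✓
(theta, zeta): theta before zeta ✓
Count: 20.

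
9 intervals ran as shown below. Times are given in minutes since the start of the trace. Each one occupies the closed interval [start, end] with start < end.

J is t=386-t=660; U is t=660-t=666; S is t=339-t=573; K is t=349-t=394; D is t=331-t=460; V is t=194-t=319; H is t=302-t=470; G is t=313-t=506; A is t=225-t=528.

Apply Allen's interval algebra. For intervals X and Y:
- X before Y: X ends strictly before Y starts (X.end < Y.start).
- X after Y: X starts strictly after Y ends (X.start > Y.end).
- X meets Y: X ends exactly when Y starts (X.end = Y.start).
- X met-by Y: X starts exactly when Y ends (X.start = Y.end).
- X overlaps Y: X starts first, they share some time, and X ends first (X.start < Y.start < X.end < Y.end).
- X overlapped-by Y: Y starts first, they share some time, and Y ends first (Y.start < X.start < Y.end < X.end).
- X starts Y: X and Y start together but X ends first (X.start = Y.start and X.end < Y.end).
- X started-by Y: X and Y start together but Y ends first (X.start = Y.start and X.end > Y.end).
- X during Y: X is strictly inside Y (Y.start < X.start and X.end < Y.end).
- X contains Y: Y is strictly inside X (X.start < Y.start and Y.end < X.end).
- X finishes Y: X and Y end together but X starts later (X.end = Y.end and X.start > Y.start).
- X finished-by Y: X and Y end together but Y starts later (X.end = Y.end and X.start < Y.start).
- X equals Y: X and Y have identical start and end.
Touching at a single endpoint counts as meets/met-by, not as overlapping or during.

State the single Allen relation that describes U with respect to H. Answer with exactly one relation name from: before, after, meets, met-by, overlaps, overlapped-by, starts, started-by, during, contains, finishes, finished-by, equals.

after

U = [t=660, t=666]; H = [t=302, t=470].
Compare endpoints: U.start > H.start, U.start > H.end, U.end > H.start, U.end > H.end.
That pattern is 'after'.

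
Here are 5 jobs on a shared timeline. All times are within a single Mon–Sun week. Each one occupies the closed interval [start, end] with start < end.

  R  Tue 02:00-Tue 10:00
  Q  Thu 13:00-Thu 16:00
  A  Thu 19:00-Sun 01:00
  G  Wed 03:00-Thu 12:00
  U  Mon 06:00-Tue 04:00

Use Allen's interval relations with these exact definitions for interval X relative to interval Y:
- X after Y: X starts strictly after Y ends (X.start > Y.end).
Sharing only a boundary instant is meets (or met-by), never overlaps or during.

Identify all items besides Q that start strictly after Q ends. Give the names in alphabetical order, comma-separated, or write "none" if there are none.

Target Q = [Thu 13:00, Thu 16:00].
A [Thu 19:00, Sun 01:00] → after → yes.
G [Wed 03:00, Thu 12:00] → before → no.
R [Tue 02:00, Tue 10:00] → before → no.
U [Mon 06:00, Tue 04:00] → before → no.
Result: A.

A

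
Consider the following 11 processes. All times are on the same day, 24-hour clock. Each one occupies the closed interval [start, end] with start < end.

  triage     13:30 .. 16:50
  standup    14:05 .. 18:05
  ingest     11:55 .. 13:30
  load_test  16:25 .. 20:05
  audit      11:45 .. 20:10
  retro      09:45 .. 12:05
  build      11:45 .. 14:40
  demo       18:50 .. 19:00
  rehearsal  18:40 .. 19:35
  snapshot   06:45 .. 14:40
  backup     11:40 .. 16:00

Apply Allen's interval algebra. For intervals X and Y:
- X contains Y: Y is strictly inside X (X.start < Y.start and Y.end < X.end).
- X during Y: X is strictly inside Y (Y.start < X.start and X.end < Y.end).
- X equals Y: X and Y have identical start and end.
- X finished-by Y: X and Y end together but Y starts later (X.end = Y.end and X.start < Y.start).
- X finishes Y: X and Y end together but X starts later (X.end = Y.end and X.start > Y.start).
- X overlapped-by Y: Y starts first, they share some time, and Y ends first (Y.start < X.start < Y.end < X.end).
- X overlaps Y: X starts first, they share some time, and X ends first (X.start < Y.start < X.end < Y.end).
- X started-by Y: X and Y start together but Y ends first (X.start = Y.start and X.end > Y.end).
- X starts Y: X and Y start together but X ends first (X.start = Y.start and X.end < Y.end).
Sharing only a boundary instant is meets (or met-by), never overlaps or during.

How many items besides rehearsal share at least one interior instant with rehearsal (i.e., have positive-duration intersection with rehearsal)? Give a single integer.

Target rehearsal = [18:40, 19:35].
audit [11:45, 20:10] → contains → counts.
backup [11:40, 16:00] → before → no.
build [11:45, 14:40] → before → no.
demo [18:50, 19:00] → during → counts.
ingest [11:55, 13:30] → before → no.
load_test [16:25, 20:05] → contains → counts.
retro [09:45, 12:05] → before → no.
snapshot [06:45, 14:40] → before → no.
standup [14:05, 18:05] → before → no.
triage [13:30, 16:50] → before → no.
Total: 3.

3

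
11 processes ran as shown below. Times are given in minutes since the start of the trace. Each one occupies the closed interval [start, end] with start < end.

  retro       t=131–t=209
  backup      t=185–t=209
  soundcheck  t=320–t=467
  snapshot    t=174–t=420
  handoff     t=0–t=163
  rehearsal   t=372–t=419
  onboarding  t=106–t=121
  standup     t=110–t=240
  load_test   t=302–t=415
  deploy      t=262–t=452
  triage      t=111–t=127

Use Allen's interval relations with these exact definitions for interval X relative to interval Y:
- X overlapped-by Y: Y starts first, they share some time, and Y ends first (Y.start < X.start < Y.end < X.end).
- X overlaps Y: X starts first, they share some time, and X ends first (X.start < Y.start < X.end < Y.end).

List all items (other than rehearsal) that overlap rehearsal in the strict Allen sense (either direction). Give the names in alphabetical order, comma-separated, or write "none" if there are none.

load_test

Target rehearsal = [t=372, t=419].
backup [t=185, t=209] → before → no.
deploy [t=262, t=452] → contains → no.
handoff [t=0, t=163] → before → no.
load_test [t=302, t=415] → overlaps → yes.
onboarding [t=106, t=121] → before → no.
retro [t=131, t=209] → before → no.
snapshot [t=174, t=420] → contains → no.
soundcheck [t=320, t=467] → contains → no.
standup [t=110, t=240] → before → no.
triage [t=111, t=127] → before → no.
Result: load_test.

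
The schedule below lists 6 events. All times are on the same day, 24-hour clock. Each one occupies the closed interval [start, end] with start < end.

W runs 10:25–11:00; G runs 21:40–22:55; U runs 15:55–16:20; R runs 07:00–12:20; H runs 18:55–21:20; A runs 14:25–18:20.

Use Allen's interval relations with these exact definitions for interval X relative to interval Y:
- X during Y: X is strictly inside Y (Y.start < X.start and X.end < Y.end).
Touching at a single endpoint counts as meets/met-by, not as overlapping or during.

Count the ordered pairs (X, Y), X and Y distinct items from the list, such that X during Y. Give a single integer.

Checking all 30 ordered pairs for relation 'during'; matching pairs in alphabetical order:
(U, A): U during A ✓
(W, R): W during R ✓
Count: 2.

2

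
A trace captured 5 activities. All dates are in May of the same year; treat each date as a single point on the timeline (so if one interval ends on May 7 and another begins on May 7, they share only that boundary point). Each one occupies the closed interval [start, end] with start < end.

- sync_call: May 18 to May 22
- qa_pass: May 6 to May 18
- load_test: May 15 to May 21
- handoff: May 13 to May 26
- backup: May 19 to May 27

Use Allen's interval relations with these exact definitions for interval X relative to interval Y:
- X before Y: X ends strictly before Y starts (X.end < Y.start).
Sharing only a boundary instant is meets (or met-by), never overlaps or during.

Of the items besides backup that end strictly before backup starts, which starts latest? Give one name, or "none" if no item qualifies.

Target backup = [May 19, May 27].
handoff [May 13, May 26] → overlaps → excluded.
load_test [May 15, May 21] → overlaps → excluded.
qa_pass [May 6, May 18] → before → candidate.
sync_call [May 18, May 22] → overlaps → excluded.
Among candidates, latest start is May 6 → qa_pass.

qa_pass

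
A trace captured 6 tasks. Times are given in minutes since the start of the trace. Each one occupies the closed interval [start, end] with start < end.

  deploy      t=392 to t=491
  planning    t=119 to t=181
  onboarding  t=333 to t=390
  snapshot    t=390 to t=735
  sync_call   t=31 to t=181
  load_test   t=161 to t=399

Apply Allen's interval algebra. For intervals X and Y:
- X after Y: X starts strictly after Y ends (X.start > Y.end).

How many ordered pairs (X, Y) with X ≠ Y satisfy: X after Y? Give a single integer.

Checking all 30 ordered pairs for relation 'after'; matching pairs in alphabetical order:
(deploy, onboarding): deploy after onboarding ✓
(deploy, planning): deploy after planning ✓
(deploy, sync_call): deploy after sync_call ✓
(onboarding, planning): onboarding after planning ✓
(onboarding, sync_call): onboarding after sync_call ✓
(snapshot, planning): snapshot after planning ✓
(snapshot, sync_call): snapshot after sync_call ✓
Count: 7.

7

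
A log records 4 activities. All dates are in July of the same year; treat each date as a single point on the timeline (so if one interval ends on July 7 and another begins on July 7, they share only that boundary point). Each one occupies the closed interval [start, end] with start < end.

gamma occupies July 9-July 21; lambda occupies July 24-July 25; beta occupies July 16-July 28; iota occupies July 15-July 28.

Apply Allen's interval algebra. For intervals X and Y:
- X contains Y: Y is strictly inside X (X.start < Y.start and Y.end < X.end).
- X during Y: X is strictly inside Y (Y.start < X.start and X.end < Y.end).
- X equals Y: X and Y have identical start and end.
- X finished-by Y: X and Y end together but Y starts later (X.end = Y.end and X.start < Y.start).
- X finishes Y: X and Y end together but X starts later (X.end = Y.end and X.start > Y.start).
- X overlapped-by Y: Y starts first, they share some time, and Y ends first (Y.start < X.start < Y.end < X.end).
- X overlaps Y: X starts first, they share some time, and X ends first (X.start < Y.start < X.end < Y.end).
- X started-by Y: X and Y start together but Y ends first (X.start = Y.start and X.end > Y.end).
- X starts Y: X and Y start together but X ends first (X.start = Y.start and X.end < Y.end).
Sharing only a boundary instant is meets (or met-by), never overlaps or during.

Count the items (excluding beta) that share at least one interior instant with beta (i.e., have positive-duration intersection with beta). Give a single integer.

3

Target beta = [July 16, July 28].
gamma [July 9, July 21] → overlaps → counts.
iota [July 15, July 28] → finished-by → counts.
lambda [July 24, July 25] → during → counts.
Total: 3.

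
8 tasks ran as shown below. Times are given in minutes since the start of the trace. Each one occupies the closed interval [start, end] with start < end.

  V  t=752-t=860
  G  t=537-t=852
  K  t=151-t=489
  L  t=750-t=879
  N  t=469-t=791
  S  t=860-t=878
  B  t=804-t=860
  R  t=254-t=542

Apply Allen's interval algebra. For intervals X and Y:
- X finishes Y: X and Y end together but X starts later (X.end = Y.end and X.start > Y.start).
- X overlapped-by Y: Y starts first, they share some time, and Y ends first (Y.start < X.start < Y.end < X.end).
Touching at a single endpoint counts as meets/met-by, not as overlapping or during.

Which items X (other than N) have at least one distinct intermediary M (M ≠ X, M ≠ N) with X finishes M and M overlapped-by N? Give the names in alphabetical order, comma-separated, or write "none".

Target N = [t=469, t=791].
Intermediaries M with M overlapped-by N: G, L, V.
Via G — items with X finishes G: none.
Via L — items with X finishes L: none.
Via V — items with X finishes V: B.
Union: B.

B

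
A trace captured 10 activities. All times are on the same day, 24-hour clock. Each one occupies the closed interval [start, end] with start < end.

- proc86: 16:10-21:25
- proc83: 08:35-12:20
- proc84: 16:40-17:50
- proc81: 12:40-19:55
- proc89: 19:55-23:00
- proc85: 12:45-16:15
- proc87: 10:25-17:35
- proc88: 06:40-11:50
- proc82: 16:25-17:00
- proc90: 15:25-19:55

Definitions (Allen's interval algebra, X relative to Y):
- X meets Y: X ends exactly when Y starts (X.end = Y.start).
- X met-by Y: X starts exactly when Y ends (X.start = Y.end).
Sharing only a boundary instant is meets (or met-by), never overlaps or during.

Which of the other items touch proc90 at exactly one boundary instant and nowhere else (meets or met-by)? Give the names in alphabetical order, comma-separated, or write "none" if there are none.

proc89

Target proc90 = [15:25, 19:55].
proc81 [12:40, 19:55] → finished-by → no.
proc82 [16:25, 17:00] → during → no.
proc83 [08:35, 12:20] → before → no.
proc84 [16:40, 17:50] → during → no.
proc85 [12:45, 16:15] → overlaps → no.
proc86 [16:10, 21:25] → overlapped-by → no.
proc87 [10:25, 17:35] → overlaps → no.
proc88 [06:40, 11:50] → before → no.
proc89 [19:55, 23:00] → met-by → yes.
Result: proc89.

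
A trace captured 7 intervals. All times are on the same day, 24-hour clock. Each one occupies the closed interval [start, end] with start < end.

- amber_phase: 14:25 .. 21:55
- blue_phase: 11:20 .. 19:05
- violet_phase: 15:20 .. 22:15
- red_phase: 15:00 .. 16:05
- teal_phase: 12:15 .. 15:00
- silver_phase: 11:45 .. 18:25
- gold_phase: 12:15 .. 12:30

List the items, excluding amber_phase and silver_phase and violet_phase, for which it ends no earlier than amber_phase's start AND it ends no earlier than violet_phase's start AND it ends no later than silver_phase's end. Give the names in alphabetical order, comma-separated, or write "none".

red_phase

Conditions: its end is no earlier than amber_phase's start (X.end >= 14:25) AND its end is no earlier than violet_phase's start (X.end >= 15:20) AND its end is no later than silver_phase's end (X.end <= 18:25).
blue_phase: end 19:05 >= 14:25? ✓; end 19:05 >= 15:20? ✓; end 19:05 <= 18:25? ✗ → no.
gold_phase: end 12:30 >= 14:25? ✗; end 12:30 >= 15:20? ✗; end 12:30 <= 18:25? ✓ → no.
red_phase: end 16:05 >= 14:25? ✓; end 16:05 >= 15:20? ✓; end 16:05 <= 18:25? ✓ → yes.
teal_phase: end 15:00 >= 14:25? ✓; end 15:00 >= 15:20? ✗; end 15:00 <= 18:25? ✓ → no.
Result: red_phase.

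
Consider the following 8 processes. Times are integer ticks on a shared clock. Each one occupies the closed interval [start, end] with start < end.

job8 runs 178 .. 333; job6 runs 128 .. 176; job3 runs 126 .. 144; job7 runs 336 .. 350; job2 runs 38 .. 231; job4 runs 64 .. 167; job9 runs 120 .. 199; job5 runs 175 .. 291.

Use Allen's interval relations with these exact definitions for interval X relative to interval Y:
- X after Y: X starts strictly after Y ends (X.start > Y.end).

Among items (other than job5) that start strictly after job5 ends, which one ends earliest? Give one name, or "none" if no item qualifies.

Target job5 = [175, 291].
job2 [38, 231] → overlaps → excluded.
job3 [126, 144] → before → excluded.
job4 [64, 167] → before → excluded.
job6 [128, 176] → overlaps → excluded.
job7 [336, 350] → after → candidate.
job8 [178, 333] → overlapped-by → excluded.
job9 [120, 199] → overlaps → excluded.
Among candidates, earliest end is 350 → job7.

job7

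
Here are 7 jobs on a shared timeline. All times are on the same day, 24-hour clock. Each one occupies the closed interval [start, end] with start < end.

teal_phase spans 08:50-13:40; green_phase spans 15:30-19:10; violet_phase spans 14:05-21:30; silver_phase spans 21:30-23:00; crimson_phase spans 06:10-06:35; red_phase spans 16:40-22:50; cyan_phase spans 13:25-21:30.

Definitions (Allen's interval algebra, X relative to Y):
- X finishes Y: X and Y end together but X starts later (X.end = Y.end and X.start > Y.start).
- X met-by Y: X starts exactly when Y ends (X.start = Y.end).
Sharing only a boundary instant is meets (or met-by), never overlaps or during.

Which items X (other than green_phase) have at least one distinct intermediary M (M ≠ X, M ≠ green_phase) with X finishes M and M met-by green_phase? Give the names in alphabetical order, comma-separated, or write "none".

none

Target green_phase = [15:30, 19:10].
Intermediaries M with M met-by green_phase: none.
Union: none.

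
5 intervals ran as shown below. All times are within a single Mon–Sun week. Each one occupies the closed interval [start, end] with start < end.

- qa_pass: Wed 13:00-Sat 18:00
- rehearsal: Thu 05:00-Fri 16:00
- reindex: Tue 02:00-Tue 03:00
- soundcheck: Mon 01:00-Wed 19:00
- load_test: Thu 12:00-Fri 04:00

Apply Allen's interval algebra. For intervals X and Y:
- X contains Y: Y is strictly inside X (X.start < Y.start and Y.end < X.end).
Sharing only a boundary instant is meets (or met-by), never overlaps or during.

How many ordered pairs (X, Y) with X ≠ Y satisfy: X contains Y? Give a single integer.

Checking all 20 ordered pairs for relation 'contains'; matching pairs in alphabetical order:
(qa_pass, load_test): qa_pass contains load_test ✓
(qa_pass, rehearsal): qa_pass contains rehearsal ✓
(rehearsal, load_test): rehearsal contains load_test ✓
(soundcheck, reindex): soundcheck contains reindex ✓
Count: 4.

4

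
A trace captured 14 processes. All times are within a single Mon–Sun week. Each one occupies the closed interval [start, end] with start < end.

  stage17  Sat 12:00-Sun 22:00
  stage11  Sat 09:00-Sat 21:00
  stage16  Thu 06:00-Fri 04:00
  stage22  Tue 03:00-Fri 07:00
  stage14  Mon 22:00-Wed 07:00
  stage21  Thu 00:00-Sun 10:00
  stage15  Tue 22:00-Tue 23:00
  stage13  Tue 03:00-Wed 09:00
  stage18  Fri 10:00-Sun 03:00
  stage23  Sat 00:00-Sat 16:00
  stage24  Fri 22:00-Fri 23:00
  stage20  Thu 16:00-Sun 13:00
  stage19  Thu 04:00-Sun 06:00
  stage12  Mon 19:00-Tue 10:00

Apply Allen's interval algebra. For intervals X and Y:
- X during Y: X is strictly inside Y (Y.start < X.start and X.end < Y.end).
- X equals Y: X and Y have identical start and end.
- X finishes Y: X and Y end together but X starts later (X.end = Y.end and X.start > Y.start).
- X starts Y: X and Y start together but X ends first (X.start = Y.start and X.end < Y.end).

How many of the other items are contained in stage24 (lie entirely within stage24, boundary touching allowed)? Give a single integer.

0

Target stage24 = [Fri 22:00, Fri 23:00].
stage11 [Sat 09:00, Sat 21:00] → after → no.
stage12 [Mon 19:00, Tue 10:00] → before → no.
stage13 [Tue 03:00, Wed 09:00] → before → no.
stage14 [Mon 22:00, Wed 07:00] → before → no.
stage15 [Tue 22:00, Tue 23:00] → before → no.
stage16 [Thu 06:00, Fri 04:00] → before → no.
stage17 [Sat 12:00, Sun 22:00] → after → no.
stage18 [Fri 10:00, Sun 03:00] → contains → no.
stage19 [Thu 04:00, Sun 06:00] → contains → no.
stage20 [Thu 16:00, Sun 13:00] → contains → no.
stage21 [Thu 00:00, Sun 10:00] → contains → no.
stage22 [Tue 03:00, Fri 07:00] → before → no.
stage23 [Sat 00:00, Sat 16:00] → after → no.
Total: 0.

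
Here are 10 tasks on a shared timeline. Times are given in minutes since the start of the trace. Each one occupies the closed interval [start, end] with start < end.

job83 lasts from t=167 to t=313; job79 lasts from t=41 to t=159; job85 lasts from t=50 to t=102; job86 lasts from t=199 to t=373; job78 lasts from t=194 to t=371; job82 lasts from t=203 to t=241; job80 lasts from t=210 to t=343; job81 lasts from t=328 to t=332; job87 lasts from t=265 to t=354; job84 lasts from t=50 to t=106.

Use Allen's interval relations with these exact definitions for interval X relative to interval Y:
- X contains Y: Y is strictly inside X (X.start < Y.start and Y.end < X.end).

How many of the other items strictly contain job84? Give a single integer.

Target job84 = [t=50, t=106].
job78 [t=194, t=371] → after → no.
job79 [t=41, t=159] → contains → counts.
job80 [t=210, t=343] → after → no.
job81 [t=328, t=332] → after → no.
job82 [t=203, t=241] → after → no.
job83 [t=167, t=313] → after → no.
job85 [t=50, t=102] → starts → no.
job86 [t=199, t=373] → after → no.
job87 [t=265, t=354] → after → no.
Total: 1.

1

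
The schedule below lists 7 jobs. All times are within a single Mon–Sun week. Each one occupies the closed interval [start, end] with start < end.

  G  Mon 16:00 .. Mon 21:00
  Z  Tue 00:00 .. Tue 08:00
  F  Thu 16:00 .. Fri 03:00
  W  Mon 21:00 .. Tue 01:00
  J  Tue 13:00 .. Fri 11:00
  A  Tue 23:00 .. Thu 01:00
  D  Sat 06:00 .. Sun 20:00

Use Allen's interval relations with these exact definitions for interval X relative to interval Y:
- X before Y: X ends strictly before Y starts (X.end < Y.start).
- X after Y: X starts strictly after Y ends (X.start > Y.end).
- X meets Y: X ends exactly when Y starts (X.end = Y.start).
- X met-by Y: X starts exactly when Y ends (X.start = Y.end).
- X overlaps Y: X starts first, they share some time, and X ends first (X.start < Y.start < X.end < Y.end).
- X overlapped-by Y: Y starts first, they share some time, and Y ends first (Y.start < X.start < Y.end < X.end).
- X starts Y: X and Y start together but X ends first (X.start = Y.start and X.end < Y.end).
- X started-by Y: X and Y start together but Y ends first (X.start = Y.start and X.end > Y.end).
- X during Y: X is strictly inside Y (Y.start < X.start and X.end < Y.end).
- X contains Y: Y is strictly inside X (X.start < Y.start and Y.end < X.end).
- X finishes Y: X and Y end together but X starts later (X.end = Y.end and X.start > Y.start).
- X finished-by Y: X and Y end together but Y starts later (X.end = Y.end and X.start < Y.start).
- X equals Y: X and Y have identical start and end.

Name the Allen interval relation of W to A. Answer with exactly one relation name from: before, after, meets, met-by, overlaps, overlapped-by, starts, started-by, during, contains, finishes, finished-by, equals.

W = [Mon 21:00, Tue 01:00]; A = [Tue 23:00, Thu 01:00].
Compare endpoints: W.start < A.start, W.start < A.end, W.end < A.start, W.end < A.end.
That pattern is 'before'.

before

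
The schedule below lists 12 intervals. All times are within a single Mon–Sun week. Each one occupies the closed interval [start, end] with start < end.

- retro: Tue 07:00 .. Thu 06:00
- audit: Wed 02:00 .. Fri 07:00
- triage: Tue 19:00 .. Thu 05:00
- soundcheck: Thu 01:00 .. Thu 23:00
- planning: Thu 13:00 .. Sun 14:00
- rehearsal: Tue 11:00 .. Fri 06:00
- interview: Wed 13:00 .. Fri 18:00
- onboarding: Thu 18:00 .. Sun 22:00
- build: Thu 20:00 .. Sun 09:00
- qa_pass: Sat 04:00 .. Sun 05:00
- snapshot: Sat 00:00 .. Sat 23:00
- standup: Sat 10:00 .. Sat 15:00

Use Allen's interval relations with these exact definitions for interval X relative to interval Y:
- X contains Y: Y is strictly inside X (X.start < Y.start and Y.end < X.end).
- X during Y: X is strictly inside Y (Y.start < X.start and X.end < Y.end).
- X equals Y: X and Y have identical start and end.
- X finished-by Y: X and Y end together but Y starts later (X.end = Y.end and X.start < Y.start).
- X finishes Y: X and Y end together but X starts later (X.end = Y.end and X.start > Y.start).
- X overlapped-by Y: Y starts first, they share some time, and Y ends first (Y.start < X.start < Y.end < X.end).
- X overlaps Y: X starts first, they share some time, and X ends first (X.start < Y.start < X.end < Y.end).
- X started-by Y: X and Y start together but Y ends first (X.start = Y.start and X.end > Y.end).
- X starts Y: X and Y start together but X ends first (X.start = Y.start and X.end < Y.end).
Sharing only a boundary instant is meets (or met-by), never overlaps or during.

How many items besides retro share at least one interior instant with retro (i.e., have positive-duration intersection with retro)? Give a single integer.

Target retro = [Tue 07:00, Thu 06:00].
audit [Wed 02:00, Fri 07:00] → overlapped-by → counts.
build [Thu 20:00, Sun 09:00] → after → no.
interview [Wed 13:00, Fri 18:00] → overlapped-by → counts.
onboarding [Thu 18:00, Sun 22:00] → after → no.
planning [Thu 13:00, Sun 14:00] → after → no.
qa_pass [Sat 04:00, Sun 05:00] → after → no.
rehearsal [Tue 11:00, Fri 06:00] → overlapped-by → counts.
snapshot [Sat 00:00, Sat 23:00] → after → no.
soundcheck [Thu 01:00, Thu 23:00] → overlapped-by → counts.
standup [Sat 10:00, Sat 15:00] → after → no.
triage [Tue 19:00, Thu 05:00] → during → counts.
Total: 5.

5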